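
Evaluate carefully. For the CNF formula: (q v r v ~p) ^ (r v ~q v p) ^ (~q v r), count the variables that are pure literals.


Check each variable for pure literal status:
p: mixed (not pure)
q: mixed (not pure)
r: pure positive
Pure literal count = 1

1


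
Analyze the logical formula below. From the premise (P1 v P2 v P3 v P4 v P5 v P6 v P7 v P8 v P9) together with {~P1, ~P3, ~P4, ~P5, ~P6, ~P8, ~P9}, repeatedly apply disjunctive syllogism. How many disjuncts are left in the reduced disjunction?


Original disjuncts (9): P1, P2, P3, P4, P5, P6, P7, P8, P9
Negated (eliminate): ~P1, ~P3, ~P4, ~P5, ~P6, ~P8, ~P9
Remaining disjuncts: P2, P7
Count = 9 - 7 = 2

2


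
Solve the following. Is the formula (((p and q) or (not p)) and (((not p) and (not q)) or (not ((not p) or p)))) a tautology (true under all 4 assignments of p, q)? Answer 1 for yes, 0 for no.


Check all 4 assignments:
p=0, q=0: 1
p=0, q=1: 0
p=1, q=0: 0
p=1, q=1: 0
Satisfying count = 1/4.
Tautology iff count = 4: no.

0


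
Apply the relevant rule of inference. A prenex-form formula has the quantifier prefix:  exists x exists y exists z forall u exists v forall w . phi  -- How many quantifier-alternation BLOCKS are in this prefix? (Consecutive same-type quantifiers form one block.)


Quantifier-type sequence: E E E A E A  (A=forall, E=exists)
Group into maximal same-type runs:
  Ex3 | Ax1 | Ex1 | Ax1
Number of blocks = 4

4


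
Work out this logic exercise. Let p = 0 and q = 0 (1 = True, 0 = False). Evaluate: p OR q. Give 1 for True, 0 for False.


p = 0, q = 0
Operation: p OR q
Evaluate: 0 OR 0 = 0

0


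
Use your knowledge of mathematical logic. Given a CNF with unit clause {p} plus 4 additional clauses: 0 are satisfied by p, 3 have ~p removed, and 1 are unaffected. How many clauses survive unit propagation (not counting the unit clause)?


Satisfied (removed): 0
Shortened (remain): 3
Unchanged (remain): 1
Remaining = 3 + 1 = 4

4


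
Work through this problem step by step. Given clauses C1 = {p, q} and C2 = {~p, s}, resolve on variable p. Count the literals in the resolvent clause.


Remove p from C1 and ~p from C2.
C1 remainder: {q}
C2 remainder: {s}
Union (resolvent): {q, s}
Resolvent has 2 literal(s).

2


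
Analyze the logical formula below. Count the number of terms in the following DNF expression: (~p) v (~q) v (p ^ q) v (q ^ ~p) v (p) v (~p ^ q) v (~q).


A DNF formula is a disjunction of terms (conjunctions).
Terms are separated by v.
Counting the disjuncts: 7 terms.

7


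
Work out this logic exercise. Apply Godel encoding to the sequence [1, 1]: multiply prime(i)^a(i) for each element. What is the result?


Encode each element as an exponent of the corresponding prime:
  2^1 = 2
  3^1 = 3
Product = 2 * 3 = 6

6


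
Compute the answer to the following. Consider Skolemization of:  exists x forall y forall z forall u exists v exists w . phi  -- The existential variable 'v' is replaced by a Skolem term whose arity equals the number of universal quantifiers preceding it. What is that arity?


Quantifier prefix: exists x forall y forall z forall u exists v exists w
'v' is existentially quantified at position 5.
Universal variables preceding it: y, z, u
Skolem function arity = 3

3


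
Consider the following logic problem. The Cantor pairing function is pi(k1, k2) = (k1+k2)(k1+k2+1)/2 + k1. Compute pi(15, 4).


k1 + k2 = 19
(k1+k2)(k1+k2+1)/2 = 19 * 20 / 2 = 190
pi = 190 + 15 = 205

205


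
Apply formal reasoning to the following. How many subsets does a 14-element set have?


The power set of a set with n elements has 2^n elements.
|P(S)| = 2^14 = 16384

16384


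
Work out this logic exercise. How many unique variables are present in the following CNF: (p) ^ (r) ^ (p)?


Identify each variable that appears in the formula.
Variables found: p, r
Count = 2

2


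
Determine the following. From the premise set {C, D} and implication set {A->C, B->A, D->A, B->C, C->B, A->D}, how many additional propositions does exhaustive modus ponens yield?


Initial facts: {C, D}
Apply modus ponens to closure:
  D and D->A  =>  A
  C and C->B  =>  B
Final known: {A, B, C, D}
New propositions: {A, B}
Count = 2

2


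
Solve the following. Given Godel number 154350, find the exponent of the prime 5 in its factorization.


Factorize 154350 by dividing by 5 repeatedly.
Division steps: 5 divides 154350 exactly 2 time(s).
Exponent of 5 = 2

2


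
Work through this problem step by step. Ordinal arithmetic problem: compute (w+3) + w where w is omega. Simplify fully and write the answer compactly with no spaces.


Compute (w+3) + w.
Ordinal + is associative but NOT commutative; for finite n>0, n + w = w but w + n stays w+n.
(w+3) + w = w + (3+w) = w + w = w*2 (the finite tail 3 is absorbed by the right w).
Result = w*2

w*2


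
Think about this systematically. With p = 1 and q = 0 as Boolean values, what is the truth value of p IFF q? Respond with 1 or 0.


p = 1, q = 0
Operation: p IFF q
Evaluate: 1 IFF 0 = 0

0


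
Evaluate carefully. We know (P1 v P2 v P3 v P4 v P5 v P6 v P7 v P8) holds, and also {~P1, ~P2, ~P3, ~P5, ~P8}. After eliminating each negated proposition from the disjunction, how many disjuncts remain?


Original disjuncts (8): P1, P2, P3, P4, P5, P6, P7, P8
Negated (eliminate): ~P1, ~P2, ~P3, ~P5, ~P8
Remaining disjuncts: P4, P6, P7
Count = 8 - 5 = 3

3


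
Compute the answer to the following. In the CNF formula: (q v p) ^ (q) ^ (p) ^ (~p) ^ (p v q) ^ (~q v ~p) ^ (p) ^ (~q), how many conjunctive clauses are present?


A CNF formula is a conjunction of clauses.
Clauses are separated by ^.
Counting the conjuncts: 8 clauses.

8


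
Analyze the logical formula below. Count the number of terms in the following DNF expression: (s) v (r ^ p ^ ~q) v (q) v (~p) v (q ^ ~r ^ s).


A DNF formula is a disjunction of terms (conjunctions).
Terms are separated by v.
Counting the disjuncts: 5 terms.

5


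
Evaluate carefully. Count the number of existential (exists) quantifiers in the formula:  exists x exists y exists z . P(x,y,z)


Quantifier prefix: exists x exists y exists z
Mark each quantifier type:
  E E E
Universal count = 0, Existential count = 3
Asked for existential (exists) quantifiers: 3

3


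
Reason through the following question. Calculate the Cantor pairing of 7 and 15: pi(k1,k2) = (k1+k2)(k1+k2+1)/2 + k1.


k1 + k2 = 22
(k1+k2)(k1+k2+1)/2 = 22 * 23 / 2 = 253
pi = 253 + 7 = 260

260


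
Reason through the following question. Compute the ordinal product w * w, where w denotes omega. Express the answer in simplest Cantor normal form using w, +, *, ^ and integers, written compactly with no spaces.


Compute w * w.
Ordinal * is associative and left-distributive over +, but NOT commutative; for finite n>1, n*w = w but w*n stays w*n.
w * w = w^2 by definition.
Result = w^2

w^2


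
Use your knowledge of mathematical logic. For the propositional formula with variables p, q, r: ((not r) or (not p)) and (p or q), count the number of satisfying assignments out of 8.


Evaluate all 8 assignments for p, q, r:
p=0, q=0, r=0: 0
p=0, q=0, r=1: 0
p=0, q=1, r=0: 1
p=0, q=1, r=1: 1
p=1, q=0, r=0: 1
p=1, q=0, r=1: 0
p=1, q=1, r=0: 1
p=1, q=1, r=1: 0
Satisfying count = 4

4


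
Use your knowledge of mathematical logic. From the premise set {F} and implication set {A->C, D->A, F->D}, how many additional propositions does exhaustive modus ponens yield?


Initial facts: {F}
Apply modus ponens to closure:
  F and F->D  =>  D
  D and D->A  =>  A
  A and A->C  =>  C
Final known: {A, C, D, F}
New propositions: {A, C, D}
Count = 3

3


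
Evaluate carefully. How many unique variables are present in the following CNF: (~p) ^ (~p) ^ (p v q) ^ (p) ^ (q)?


Identify each variable that appears in the formula.
Variables found: p, q
Count = 2

2


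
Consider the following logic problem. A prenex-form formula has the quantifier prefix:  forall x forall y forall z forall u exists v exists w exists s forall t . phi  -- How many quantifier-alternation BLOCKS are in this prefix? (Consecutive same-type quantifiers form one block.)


Quantifier-type sequence: A A A A E E E A  (A=forall, E=exists)
Group into maximal same-type runs:
  Ax4 | Ex3 | Ax1
Number of blocks = 3

3


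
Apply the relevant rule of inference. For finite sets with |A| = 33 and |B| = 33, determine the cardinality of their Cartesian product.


The Cartesian product A x B contains all ordered pairs (a, b).
|A x B| = |A| * |B| = 33 * 33 = 1089

1089


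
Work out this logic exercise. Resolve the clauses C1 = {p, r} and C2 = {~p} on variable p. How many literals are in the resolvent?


Remove p from C1 and ~p from C2.
C1 remainder: {r}
C2 remainder: {}
Union (resolvent): {r}
Resolvent has 1 literal(s).

1


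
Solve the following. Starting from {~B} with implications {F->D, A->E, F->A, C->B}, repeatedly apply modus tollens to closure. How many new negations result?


Initial negated facts: {~B}
Apply modus tollens to closure:
  ~B and C->B  =>  ~C
Final negated: {~B, ~C}
New negations: {~C}
Count = 1

1


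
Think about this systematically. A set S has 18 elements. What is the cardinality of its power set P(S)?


The power set of a set with n elements has 2^n elements.
|P(S)| = 2^18 = 262144

262144


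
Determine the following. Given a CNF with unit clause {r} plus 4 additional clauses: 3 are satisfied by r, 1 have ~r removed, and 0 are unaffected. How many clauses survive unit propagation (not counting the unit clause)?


Satisfied (removed): 3
Shortened (remain): 1
Unchanged (remain): 0
Remaining = 1 + 0 = 1

1


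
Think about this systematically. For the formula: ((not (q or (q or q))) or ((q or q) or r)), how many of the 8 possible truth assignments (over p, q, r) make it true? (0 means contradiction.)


Check all 8 assignments:
p=0, q=0, r=0: 1
p=0, q=0, r=1: 1
p=0, q=1, r=0: 1
p=0, q=1, r=1: 1
p=1, q=0, r=0: 1
p=1, q=0, r=1: 1
p=1, q=1, r=0: 1
p=1, q=1, r=1: 1
Count of True = 8

8


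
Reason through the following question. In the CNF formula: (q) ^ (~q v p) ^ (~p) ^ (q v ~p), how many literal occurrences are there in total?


Counting literals in each clause:
Clause 1: 1 literal(s)
Clause 2: 2 literal(s)
Clause 3: 1 literal(s)
Clause 4: 2 literal(s)
Total = 6

6


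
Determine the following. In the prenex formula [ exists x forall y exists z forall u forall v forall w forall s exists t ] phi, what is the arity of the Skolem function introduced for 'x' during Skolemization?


Quantifier prefix: exists x forall y exists z forall u forall v forall w forall s exists t
'x' is existentially quantified at position 1.
No universal quantifiers precede it.
Skolem function arity = 0 (a Skolem constant)

0


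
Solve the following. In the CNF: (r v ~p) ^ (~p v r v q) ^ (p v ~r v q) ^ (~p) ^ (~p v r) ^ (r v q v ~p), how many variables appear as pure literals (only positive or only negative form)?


Check each variable for pure literal status:
p: mixed (not pure)
q: pure positive
r: mixed (not pure)
Pure literal count = 1

1


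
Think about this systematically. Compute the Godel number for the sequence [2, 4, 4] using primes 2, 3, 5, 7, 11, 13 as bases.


Encode each element as an exponent of the corresponding prime:
  2^2 = 4
  3^4 = 81
  5^4 = 625
Product = 4 * 81 * 625 = 202500

202500


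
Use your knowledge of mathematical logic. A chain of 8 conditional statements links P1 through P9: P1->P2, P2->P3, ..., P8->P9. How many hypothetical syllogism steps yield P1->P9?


With 8 implications in a chain connecting 9 propositions:
P1->P2, P2->P3, ..., P8->P9
Steps needed = (number of implications) - 1 = 8 - 1 = 7

7


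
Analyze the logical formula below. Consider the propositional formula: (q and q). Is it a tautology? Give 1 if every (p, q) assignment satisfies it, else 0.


Check all 4 assignments:
p=0, q=0: 0
p=0, q=1: 1
p=1, q=0: 0
p=1, q=1: 1
Satisfying count = 2/4.
Tautology iff count = 4: no.

0


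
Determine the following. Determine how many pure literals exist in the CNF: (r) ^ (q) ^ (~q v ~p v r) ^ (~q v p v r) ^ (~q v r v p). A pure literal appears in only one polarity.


Check each variable for pure literal status:
p: mixed (not pure)
q: mixed (not pure)
r: pure positive
Pure literal count = 1

1


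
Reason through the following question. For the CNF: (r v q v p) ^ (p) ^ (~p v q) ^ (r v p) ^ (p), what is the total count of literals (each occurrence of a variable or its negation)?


Counting literals in each clause:
Clause 1: 3 literal(s)
Clause 2: 1 literal(s)
Clause 3: 2 literal(s)
Clause 4: 2 literal(s)
Clause 5: 1 literal(s)
Total = 9

9


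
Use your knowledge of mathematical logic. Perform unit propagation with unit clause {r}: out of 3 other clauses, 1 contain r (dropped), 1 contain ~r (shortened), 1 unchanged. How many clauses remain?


Satisfied (removed): 1
Shortened (remain): 1
Unchanged (remain): 1
Remaining = 1 + 1 = 2

2


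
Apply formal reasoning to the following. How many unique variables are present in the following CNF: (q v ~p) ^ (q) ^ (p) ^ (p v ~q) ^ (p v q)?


Identify each variable that appears in the formula.
Variables found: p, q
Count = 2

2


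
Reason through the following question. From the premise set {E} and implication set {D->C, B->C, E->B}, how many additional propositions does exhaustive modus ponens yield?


Initial facts: {E}
Apply modus ponens to closure:
  E and E->B  =>  B
  B and B->C  =>  C
Final known: {B, C, E}
New propositions: {B, C}
Count = 2

2


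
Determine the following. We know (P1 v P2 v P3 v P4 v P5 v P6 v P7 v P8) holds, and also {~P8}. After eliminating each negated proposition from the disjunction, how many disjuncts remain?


Original disjuncts (8): P1, P2, P3, P4, P5, P6, P7, P8
Negated (eliminate): ~P8
Remaining disjuncts: P1, P2, P3, P4, P5, P6, P7
Count = 8 - 1 = 7

7


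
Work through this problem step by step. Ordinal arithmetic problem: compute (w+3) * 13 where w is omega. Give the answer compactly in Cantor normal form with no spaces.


Compute (w+3) * 13.
Ordinal * is associative and left-distributive over +, but NOT commutative; for finite n>1, n*w = w but w*n stays w*n.
(w+3) * 13 = (w+3) repeated 13 times. Each intermediate +3 is absorbed by the following w; only the last survives: w*13+3.
Result = w*13+3

w*13+3


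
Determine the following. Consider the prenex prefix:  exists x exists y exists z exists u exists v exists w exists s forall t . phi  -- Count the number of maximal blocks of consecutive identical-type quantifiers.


Quantifier-type sequence: E E E E E E E A  (A=forall, E=exists)
Group into maximal same-type runs:
  Ex7 | Ax1
Number of blocks = 2

2


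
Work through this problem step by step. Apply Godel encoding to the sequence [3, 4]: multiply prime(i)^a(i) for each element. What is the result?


Encode each element as an exponent of the corresponding prime:
  2^3 = 8
  3^4 = 81
Product = 8 * 81 = 648

648


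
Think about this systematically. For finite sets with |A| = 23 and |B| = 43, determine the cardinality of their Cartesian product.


The Cartesian product A x B contains all ordered pairs (a, b).
|A x B| = |A| * |B| = 23 * 43 = 989

989


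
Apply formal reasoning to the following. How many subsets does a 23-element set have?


The power set of a set with n elements has 2^n elements.
|P(S)| = 2^23 = 8388608

8388608


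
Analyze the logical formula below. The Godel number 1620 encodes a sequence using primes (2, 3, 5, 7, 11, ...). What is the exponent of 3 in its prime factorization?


Factorize 1620 by dividing by 3 repeatedly.
Division steps: 3 divides 1620 exactly 4 time(s).
Exponent of 3 = 4

4


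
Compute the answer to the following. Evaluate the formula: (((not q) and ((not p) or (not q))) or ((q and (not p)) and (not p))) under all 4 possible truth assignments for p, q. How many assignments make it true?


Check all 4 assignments:
p=0, q=0: 1
p=0, q=1: 1
p=1, q=0: 1
p=1, q=1: 0
Count of True = 3

3


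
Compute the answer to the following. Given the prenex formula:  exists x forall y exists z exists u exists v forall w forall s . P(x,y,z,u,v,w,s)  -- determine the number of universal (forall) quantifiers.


Quantifier prefix: exists x forall y exists z exists u exists v forall w forall s
Mark each quantifier type:
  E U E E E U U
Universal count = 3, Existential count = 4
Asked for universal (forall) quantifiers: 3

3


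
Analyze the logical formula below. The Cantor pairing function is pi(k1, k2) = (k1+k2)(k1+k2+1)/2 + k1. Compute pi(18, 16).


k1 + k2 = 34
(k1+k2)(k1+k2+1)/2 = 34 * 35 / 2 = 595
pi = 595 + 18 = 613

613


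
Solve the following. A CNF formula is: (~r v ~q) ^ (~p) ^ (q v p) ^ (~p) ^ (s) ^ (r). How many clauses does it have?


A CNF formula is a conjunction of clauses.
Clauses are separated by ^.
Counting the conjuncts: 6 clauses.

6


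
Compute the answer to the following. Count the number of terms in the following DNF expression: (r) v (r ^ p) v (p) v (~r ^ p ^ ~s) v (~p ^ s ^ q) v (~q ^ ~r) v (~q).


A DNF formula is a disjunction of terms (conjunctions).
Terms are separated by v.
Counting the disjuncts: 7 terms.

7


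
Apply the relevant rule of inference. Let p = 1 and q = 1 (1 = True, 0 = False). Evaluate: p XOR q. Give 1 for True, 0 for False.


p = 1, q = 1
Operation: p XOR q
Evaluate: 1 XOR 1 = 0

0


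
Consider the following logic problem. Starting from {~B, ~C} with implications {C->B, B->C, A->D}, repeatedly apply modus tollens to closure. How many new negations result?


Initial negated facts: {~B, ~C}
Apply modus tollens to closure:
  (no implication fires)
Final negated: {~B, ~C}
New negations: {(none)}
Count = 0

0


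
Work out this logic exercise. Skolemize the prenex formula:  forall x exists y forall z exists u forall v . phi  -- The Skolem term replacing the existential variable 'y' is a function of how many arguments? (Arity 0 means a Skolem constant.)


Quantifier prefix: forall x exists y forall z exists u forall v
'y' is existentially quantified at position 2.
Universal variables preceding it: x
Skolem function arity = 1

1


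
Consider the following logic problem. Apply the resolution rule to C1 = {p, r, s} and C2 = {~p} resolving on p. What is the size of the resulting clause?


Remove p from C1 and ~p from C2.
C1 remainder: {r, s}
C2 remainder: {}
Union (resolvent): {r, s}
Resolvent has 2 literal(s).

2


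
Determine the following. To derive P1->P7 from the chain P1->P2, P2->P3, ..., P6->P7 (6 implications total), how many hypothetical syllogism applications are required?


With 6 implications in a chain connecting 7 propositions:
P1->P2, P2->P3, ..., P6->P7
Steps needed = (number of implications) - 1 = 6 - 1 = 5

5


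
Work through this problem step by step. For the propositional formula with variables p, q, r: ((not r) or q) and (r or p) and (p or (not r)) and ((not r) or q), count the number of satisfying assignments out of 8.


Evaluate all 8 assignments for p, q, r:
p=0, q=0, r=0: 0
p=0, q=0, r=1: 0
p=0, q=1, r=0: 0
p=0, q=1, r=1: 0
p=1, q=0, r=0: 1
p=1, q=0, r=1: 0
p=1, q=1, r=0: 1
p=1, q=1, r=1: 1
Satisfying count = 3

3


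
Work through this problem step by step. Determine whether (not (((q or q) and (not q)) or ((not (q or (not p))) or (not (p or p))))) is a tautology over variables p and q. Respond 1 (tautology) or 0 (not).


Check all 4 assignments:
p=0, q=0: 0
p=0, q=1: 0
p=1, q=0: 0
p=1, q=1: 1
Satisfying count = 1/4.
Tautology iff count = 4: no.

0


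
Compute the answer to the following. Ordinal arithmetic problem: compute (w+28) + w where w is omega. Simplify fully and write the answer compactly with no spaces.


Compute (w+28) + w.
Ordinal + is associative but NOT commutative; for finite n>0, n + w = w but w + n stays w+n.
(w+28) + w = w + (28+w) = w + w = w*2 (the finite tail 28 is absorbed by the right w).
Result = w*2

w*2


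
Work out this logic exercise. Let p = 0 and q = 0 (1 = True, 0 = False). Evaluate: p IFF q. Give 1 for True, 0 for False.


p = 0, q = 0
Operation: p IFF q
Evaluate: 0 IFF 0 = 1

1


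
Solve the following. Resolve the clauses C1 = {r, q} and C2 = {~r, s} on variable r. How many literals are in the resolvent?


Remove r from C1 and ~r from C2.
C1 remainder: {q}
C2 remainder: {s}
Union (resolvent): {q, s}
Resolvent has 2 literal(s).

2


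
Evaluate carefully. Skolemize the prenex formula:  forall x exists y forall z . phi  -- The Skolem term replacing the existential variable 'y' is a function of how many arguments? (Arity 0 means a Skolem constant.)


Quantifier prefix: forall x exists y forall z
'y' is existentially quantified at position 2.
Universal variables preceding it: x
Skolem function arity = 1

1


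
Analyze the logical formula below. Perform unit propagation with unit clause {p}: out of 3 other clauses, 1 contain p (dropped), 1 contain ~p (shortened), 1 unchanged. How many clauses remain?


Satisfied (removed): 1
Shortened (remain): 1
Unchanged (remain): 1
Remaining = 1 + 1 = 2

2


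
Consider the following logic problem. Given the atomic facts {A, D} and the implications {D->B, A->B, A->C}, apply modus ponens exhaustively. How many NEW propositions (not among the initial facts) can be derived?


Initial facts: {A, D}
Apply modus ponens to closure:
  D and D->B  =>  B
  A and A->C  =>  C
Final known: {A, B, C, D}
New propositions: {B, C}
Count = 2

2


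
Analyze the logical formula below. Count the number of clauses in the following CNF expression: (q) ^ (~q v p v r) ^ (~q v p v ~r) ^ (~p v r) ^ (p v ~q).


A CNF formula is a conjunction of clauses.
Clauses are separated by ^.
Counting the conjuncts: 5 clauses.

5


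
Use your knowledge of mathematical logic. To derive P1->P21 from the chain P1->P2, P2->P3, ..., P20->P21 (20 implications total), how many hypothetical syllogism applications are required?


With 20 implications in a chain connecting 21 propositions:
P1->P2, P2->P3, ..., P20->P21
Steps needed = (number of implications) - 1 = 20 - 1 = 19

19


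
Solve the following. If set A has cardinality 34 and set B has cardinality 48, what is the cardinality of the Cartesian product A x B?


The Cartesian product A x B contains all ordered pairs (a, b).
|A x B| = |A| * |B| = 34 * 48 = 1632

1632


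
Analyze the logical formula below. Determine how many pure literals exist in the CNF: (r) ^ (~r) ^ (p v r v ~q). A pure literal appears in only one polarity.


Check each variable for pure literal status:
p: pure positive
q: pure negative
r: mixed (not pure)
Pure literal count = 2

2


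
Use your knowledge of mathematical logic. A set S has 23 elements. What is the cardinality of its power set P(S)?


The power set of a set with n elements has 2^n elements.
|P(S)| = 2^23 = 8388608

8388608


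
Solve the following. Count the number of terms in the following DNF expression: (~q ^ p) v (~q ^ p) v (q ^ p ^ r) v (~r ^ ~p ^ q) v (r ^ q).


A DNF formula is a disjunction of terms (conjunctions).
Terms are separated by v.
Counting the disjuncts: 5 terms.

5


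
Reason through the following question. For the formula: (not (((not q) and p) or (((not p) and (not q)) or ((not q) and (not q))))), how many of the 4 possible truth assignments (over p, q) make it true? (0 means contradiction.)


Check all 4 assignments:
p=0, q=0: 0
p=0, q=1: 1
p=1, q=0: 0
p=1, q=1: 1
Count of True = 2

2


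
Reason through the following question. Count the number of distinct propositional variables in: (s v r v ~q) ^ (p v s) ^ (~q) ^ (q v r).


Identify each variable that appears in the formula.
Variables found: p, q, r, s
Count = 4

4


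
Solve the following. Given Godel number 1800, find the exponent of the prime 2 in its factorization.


Factorize 1800 by dividing by 2 repeatedly.
Division steps: 2 divides 1800 exactly 3 time(s).
Exponent of 2 = 3

3


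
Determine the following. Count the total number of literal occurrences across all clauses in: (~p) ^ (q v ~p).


Counting literals in each clause:
Clause 1: 1 literal(s)
Clause 2: 2 literal(s)
Total = 3

3


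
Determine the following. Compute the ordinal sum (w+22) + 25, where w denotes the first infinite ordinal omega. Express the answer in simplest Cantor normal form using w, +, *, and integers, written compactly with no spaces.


Compute (w+22) + 25.
Ordinal + is associative but NOT commutative; for finite n>0, n + w = w but w + n stays w+n.
By associativity: (w+22) + 25 = w + (22+25) = w+47.
Result = w+47

w+47


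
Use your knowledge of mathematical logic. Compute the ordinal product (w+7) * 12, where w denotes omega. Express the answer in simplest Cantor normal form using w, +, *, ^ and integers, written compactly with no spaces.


Compute (w+7) * 12.
Ordinal * is associative and left-distributive over +, but NOT commutative; for finite n>1, n*w = w but w*n stays w*n.
(w+7) * 12 = (w+7) repeated 12 times. Each intermediate +7 is absorbed by the following w; only the last survives: w*12+7.
Result = w*12+7

w*12+7


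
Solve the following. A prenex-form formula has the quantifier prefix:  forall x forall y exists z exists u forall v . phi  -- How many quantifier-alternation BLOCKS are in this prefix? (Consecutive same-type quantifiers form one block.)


Quantifier-type sequence: A A E E A  (A=forall, E=exists)
Group into maximal same-type runs:
  Ax2 | Ex2 | Ax1
Number of blocks = 3

3


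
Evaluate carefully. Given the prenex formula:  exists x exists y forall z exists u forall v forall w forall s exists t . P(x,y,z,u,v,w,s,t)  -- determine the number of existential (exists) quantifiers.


Quantifier prefix: exists x exists y forall z exists u forall v forall w forall s exists t
Mark each quantifier type:
  E E U E U U U E
Universal count = 4, Existential count = 4
Asked for existential (exists) quantifiers: 4

4


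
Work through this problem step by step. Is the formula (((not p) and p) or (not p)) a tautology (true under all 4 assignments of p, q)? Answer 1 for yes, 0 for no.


Check all 4 assignments:
p=0, q=0: 1
p=0, q=1: 1
p=1, q=0: 0
p=1, q=1: 0
Satisfying count = 2/4.
Tautology iff count = 4: no.

0


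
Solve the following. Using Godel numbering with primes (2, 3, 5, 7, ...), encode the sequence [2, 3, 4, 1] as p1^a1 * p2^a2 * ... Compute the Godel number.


Encode each element as an exponent of the corresponding prime:
  2^2 = 4
  3^3 = 27
  5^4 = 625
  7^1 = 7
Product = 4 * 27 * 625 * 7 = 472500

472500


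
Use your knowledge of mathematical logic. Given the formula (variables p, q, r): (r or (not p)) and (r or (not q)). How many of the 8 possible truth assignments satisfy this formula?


Evaluate all 8 assignments for p, q, r:
p=0, q=0, r=0: 1
p=0, q=0, r=1: 1
p=0, q=1, r=0: 0
p=0, q=1, r=1: 1
p=1, q=0, r=0: 0
p=1, q=0, r=1: 1
p=1, q=1, r=0: 0
p=1, q=1, r=1: 1
Satisfying count = 5

5


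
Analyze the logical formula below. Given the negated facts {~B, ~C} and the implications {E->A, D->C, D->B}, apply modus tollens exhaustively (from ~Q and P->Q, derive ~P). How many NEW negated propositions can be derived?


Initial negated facts: {~B, ~C}
Apply modus tollens to closure:
  ~C and D->C  =>  ~D
Final negated: {~B, ~C, ~D}
New negations: {~D}
Count = 1

1


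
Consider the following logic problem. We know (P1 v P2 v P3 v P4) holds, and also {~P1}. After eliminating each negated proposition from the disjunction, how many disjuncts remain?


Original disjuncts (4): P1, P2, P3, P4
Negated (eliminate): ~P1
Remaining disjuncts: P2, P3, P4
Count = 4 - 1 = 3

3


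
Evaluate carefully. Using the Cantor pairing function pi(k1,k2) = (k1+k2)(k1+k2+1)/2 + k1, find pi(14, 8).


k1 + k2 = 22
(k1+k2)(k1+k2+1)/2 = 22 * 23 / 2 = 253
pi = 253 + 14 = 267

267


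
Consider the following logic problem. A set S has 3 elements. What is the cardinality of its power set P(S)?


The power set of a set with n elements has 2^n elements.
|P(S)| = 2^3 = 8

8


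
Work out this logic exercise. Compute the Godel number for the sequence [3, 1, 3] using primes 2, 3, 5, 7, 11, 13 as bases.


Encode each element as an exponent of the corresponding prime:
  2^3 = 8
  3^1 = 3
  5^3 = 125
Product = 8 * 3 * 125 = 3000

3000


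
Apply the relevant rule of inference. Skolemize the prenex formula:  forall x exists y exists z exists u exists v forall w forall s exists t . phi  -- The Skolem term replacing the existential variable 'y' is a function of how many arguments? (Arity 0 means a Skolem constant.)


Quantifier prefix: forall x exists y exists z exists u exists v forall w forall s exists t
'y' is existentially quantified at position 2.
Universal variables preceding it: x
Skolem function arity = 1

1


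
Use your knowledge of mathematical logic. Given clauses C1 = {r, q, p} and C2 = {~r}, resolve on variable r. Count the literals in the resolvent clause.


Remove r from C1 and ~r from C2.
C1 remainder: {q, p}
C2 remainder: {}
Union (resolvent): {p, q}
Resolvent has 2 literal(s).

2


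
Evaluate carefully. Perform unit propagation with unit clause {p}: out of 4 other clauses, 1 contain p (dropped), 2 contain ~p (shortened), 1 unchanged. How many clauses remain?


Satisfied (removed): 1
Shortened (remain): 2
Unchanged (remain): 1
Remaining = 2 + 1 = 3

3


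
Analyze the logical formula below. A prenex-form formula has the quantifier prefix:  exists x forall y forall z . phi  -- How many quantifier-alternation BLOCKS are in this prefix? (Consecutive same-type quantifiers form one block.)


Quantifier-type sequence: E A A  (A=forall, E=exists)
Group into maximal same-type runs:
  Ex1 | Ax2
Number of blocks = 2

2


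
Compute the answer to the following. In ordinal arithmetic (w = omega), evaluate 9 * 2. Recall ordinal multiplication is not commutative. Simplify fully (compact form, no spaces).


Compute 9 * 2.
Ordinal * is associative and left-distributive over +, but NOT commutative; for finite n>1, n*w = w but w*n stays w*n.
Both finite; ordinal * agrees with natural *: 9 * 2 = 18.
Result = 18

18


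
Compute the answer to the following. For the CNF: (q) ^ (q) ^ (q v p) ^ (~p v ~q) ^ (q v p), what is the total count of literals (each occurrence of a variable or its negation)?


Counting literals in each clause:
Clause 1: 1 literal(s)
Clause 2: 1 literal(s)
Clause 3: 2 literal(s)
Clause 4: 2 literal(s)
Clause 5: 2 literal(s)
Total = 8

8


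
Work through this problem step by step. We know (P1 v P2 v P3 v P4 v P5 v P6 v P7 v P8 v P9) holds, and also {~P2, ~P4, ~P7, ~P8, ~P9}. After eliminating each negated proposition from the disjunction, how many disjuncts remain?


Original disjuncts (9): P1, P2, P3, P4, P5, P6, P7, P8, P9
Negated (eliminate): ~P2, ~P4, ~P7, ~P8, ~P9
Remaining disjuncts: P1, P3, P5, P6
Count = 9 - 5 = 4

4


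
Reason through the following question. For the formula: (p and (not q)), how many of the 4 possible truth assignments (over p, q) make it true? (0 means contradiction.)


Check all 4 assignments:
p=0, q=0: 0
p=0, q=1: 0
p=1, q=0: 1
p=1, q=1: 0
Count of True = 1

1


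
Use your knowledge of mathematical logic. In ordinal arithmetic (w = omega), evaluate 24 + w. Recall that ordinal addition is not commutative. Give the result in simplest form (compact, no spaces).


Compute 24 + w.
Ordinal + is associative but NOT commutative; for finite n>0, n + w = w but w + n stays w+n.
Any finite left addend is absorbed by w on the right: 24 + w = w.
Result = w

w


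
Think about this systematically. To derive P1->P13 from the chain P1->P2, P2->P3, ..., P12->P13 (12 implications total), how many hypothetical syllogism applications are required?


With 12 implications in a chain connecting 13 propositions:
P1->P2, P2->P3, ..., P12->P13
Steps needed = (number of implications) - 1 = 12 - 1 = 11

11


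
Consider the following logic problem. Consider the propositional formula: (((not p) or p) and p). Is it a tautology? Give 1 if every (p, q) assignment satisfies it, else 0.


Check all 4 assignments:
p=0, q=0: 0
p=0, q=1: 0
p=1, q=0: 1
p=1, q=1: 1
Satisfying count = 2/4.
Tautology iff count = 4: no.

0


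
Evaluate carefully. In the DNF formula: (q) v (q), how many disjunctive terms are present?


A DNF formula is a disjunction of terms (conjunctions).
Terms are separated by v.
Counting the disjuncts: 2 terms.

2


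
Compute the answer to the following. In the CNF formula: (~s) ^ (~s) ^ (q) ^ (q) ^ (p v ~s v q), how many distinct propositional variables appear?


Identify each variable that appears in the formula.
Variables found: p, q, s
Count = 3

3


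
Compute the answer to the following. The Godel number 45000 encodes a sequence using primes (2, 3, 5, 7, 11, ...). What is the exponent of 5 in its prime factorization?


Factorize 45000 by dividing by 5 repeatedly.
Division steps: 5 divides 45000 exactly 4 time(s).
Exponent of 5 = 4

4


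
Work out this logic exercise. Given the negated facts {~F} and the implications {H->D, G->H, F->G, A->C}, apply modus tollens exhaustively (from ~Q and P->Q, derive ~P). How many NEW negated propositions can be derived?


Initial negated facts: {~F}
Apply modus tollens to closure:
  (no implication fires)
Final negated: {~F}
New negations: {(none)}
Count = 0

0


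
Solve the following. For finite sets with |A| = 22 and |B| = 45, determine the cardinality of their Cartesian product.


The Cartesian product A x B contains all ordered pairs (a, b).
|A x B| = |A| * |B| = 22 * 45 = 990

990


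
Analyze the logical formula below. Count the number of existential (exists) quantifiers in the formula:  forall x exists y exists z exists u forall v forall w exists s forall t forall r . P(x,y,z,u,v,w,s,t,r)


Quantifier prefix: forall x exists y exists z exists u forall v forall w exists s forall t forall r
Mark each quantifier type:
  U E E E U U E U U
Universal count = 5, Existential count = 4
Asked for existential (exists) quantifiers: 4

4


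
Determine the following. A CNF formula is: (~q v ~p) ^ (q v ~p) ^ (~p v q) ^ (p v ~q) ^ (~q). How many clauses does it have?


A CNF formula is a conjunction of clauses.
Clauses are separated by ^.
Counting the conjuncts: 5 clauses.

5


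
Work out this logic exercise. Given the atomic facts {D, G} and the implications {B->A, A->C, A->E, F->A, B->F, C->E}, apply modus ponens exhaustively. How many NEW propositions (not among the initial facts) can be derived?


Initial facts: {D, G}
Apply modus ponens to closure:
  (no implication fires)
Final known: {D, G}
New propositions: {(none)}
Count = 0

0


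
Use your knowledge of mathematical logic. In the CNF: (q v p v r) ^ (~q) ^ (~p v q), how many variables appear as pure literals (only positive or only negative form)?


Check each variable for pure literal status:
p: mixed (not pure)
q: mixed (not pure)
r: pure positive
Pure literal count = 1

1


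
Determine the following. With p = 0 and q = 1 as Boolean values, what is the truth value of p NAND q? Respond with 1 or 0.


p = 0, q = 1
Operation: p NAND q
Evaluate: 0 NAND 1 = 1

1


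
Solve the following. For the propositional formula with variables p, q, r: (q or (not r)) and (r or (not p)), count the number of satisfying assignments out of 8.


Evaluate all 8 assignments for p, q, r:
p=0, q=0, r=0: 1
p=0, q=0, r=1: 0
p=0, q=1, r=0: 1
p=0, q=1, r=1: 1
p=1, q=0, r=0: 0
p=1, q=0, r=1: 0
p=1, q=1, r=0: 0
p=1, q=1, r=1: 1
Satisfying count = 4

4


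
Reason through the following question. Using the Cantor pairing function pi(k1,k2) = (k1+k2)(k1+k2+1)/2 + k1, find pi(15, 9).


k1 + k2 = 24
(k1+k2)(k1+k2+1)/2 = 24 * 25 / 2 = 300
pi = 300 + 15 = 315

315


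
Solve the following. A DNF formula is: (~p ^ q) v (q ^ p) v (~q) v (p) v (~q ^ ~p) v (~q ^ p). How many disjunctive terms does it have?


A DNF formula is a disjunction of terms (conjunctions).
Terms are separated by v.
Counting the disjuncts: 6 terms.

6


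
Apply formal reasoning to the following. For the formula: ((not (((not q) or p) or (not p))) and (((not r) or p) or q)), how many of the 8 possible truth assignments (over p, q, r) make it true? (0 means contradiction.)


Check all 8 assignments:
p=0, q=0, r=0: 0
p=0, q=0, r=1: 0
p=0, q=1, r=0: 0
p=0, q=1, r=1: 0
p=1, q=0, r=0: 0
p=1, q=0, r=1: 0
p=1, q=1, r=0: 0
p=1, q=1, r=1: 0
Count of True = 0

0


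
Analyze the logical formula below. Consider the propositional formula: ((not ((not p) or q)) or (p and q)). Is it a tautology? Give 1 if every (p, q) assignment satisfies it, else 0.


Check all 4 assignments:
p=0, q=0: 0
p=0, q=1: 0
p=1, q=0: 1
p=1, q=1: 1
Satisfying count = 2/4.
Tautology iff count = 4: no.

0


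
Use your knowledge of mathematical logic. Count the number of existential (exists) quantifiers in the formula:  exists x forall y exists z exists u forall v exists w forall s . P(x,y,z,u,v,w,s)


Quantifier prefix: exists x forall y exists z exists u forall v exists w forall s
Mark each quantifier type:
  E U E E U E U
Universal count = 3, Existential count = 4
Asked for existential (exists) quantifiers: 4

4


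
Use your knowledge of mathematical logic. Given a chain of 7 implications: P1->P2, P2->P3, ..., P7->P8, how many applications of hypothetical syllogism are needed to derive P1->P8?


With 7 implications in a chain connecting 8 propositions:
P1->P2, P2->P3, ..., P7->P8
Steps needed = (number of implications) - 1 = 7 - 1 = 6

6


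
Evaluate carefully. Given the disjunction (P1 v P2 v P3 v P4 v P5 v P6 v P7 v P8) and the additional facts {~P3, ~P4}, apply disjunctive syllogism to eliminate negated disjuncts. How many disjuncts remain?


Original disjuncts (8): P1, P2, P3, P4, P5, P6, P7, P8
Negated (eliminate): ~P3, ~P4
Remaining disjuncts: P1, P2, P5, P6, P7, P8
Count = 8 - 2 = 6

6


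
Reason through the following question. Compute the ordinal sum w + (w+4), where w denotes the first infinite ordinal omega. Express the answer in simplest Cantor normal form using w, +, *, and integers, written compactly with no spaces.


Compute w + (w+4).
Ordinal + is associative but NOT commutative; for finite n>0, n + w = w but w + n stays w+n.
w + (w+4) = (w+w) + 4 = w*2+4.
Result = w*2+4

w*2+4


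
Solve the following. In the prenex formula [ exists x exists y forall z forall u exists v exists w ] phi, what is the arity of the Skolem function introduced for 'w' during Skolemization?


Quantifier prefix: exists x exists y forall z forall u exists v exists w
'w' is existentially quantified at position 6.
Universal variables preceding it: z, u
Skolem function arity = 2

2


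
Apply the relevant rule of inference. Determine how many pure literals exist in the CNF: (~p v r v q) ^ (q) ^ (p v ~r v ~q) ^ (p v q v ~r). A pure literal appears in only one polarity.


Check each variable for pure literal status:
p: mixed (not pure)
q: mixed (not pure)
r: mixed (not pure)
Pure literal count = 0

0


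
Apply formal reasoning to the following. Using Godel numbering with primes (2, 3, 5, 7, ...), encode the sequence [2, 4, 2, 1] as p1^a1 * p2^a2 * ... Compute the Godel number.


Encode each element as an exponent of the corresponding prime:
  2^2 = 4
  3^4 = 81
  5^2 = 25
  7^1 = 7
Product = 4 * 81 * 25 * 7 = 56700

56700


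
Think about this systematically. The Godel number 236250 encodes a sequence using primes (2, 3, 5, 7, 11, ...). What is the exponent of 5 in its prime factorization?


Factorize 236250 by dividing by 5 repeatedly.
Division steps: 5 divides 236250 exactly 4 time(s).
Exponent of 5 = 4

4


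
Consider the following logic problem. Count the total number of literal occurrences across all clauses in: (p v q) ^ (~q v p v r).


Counting literals in each clause:
Clause 1: 2 literal(s)
Clause 2: 3 literal(s)
Total = 5

5
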